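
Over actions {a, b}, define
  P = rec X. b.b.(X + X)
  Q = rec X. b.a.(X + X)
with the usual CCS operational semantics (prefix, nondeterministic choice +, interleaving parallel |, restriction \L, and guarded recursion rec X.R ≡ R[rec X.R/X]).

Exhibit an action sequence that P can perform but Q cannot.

bb

Reachable graph of P (3 states):
  m0 = rec X. b.b.(X + X) has moves —b→ m1
  m1 = b.((rec X. b.b.(X + X)) + (rec X. b.b.(X + X))) has moves —b→ m2
  m2 = (rec X. b.b.(X + X)) + (rec X. b.b.(X + X)) has moves —b→ m1
Reachable graph of Q (3 states):
  n0 = rec X. b.a.(X + X) has moves —b→ n1
  n1 = a.((rec X. b.a.(X + X)) + (rec X. b.a.(X + X))) has moves —a→ n2
  n2 = (rec X. b.a.(X + X)) + (rec X. b.a.(X + X)) has moves —b→ n1
Executing bb from P (initial set {m0}):
  step 1 (b): {m1}
  step 2 (b): {m2}
  ✓ P
Executing bb from Q (initial set {n0}):
  step 1 (b): {n1}
  step 2 (b): ∅  — Q cannot continue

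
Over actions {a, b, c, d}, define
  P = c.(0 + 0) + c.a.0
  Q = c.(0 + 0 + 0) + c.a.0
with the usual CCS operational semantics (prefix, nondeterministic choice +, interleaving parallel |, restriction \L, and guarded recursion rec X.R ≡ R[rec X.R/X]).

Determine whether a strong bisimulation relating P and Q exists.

bisimilar

LTS(P): 4 reachable states
  m0 = c.(0 + 0) + c.a.0 | -c-> m1, -c-> m2
  m1 = 0 + 0 | ∅
  m2 = a.0 | -a-> m3
  m3 = 0 | ∅
LTS(Q): 4 reachable states
  n0 = c.(0 + 0 + 0) + c.a.0 | -c-> n1, -c-> n2
  n1 = 0 + 0 + 0 | ∅
  n2 = a.0 | -a-> n3
  n3 = 0 | ∅
Coarsest stable partition (strong bisimilarity classes):
  B0 = {m0, n0}
  B1 = {m2, n2}
  B2 = {m1, m3, n1, n3}
m0 ∈ B0, n0 ∈ B0 → same block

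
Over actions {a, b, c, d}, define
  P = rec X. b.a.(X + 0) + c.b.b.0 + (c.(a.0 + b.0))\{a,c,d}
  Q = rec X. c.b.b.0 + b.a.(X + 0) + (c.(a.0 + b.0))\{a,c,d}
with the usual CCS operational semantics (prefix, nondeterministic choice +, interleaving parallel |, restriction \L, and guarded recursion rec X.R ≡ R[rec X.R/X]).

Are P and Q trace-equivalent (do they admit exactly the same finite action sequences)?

Reachable graph of P (6 states):
  u0 = rec X. b.a.(X + 0) + c.b.b.0 + (c.(a.0 + b.0))\{a,c,d} | --b--▸ u1, --c--▸ u2
  u1 = a.((rec X. b.a.(X + 0) + c.b.b.0 + (c.(a.0 + b.0))\{a,c,d}) + 0) | --a--▸ u3
  u2 = b.b.0 | --b--▸ u4
  u3 = (rec X. b.a.(X + 0) + c.b.b.0 + (c.(a.0 + b.0))\{a,c,d}) + 0 | --b--▸ u1, --c--▸ u2
  u4 = b.0 | --b--▸ u5
  u5 = 0 | (no moves)
Reachable graph of Q (6 states):
  v0 = rec X. c.b.b.0 + b.a.(X + 0) + (c.(a.0 + b.0))\{a,c,d} | --b--▸ v1, --c--▸ v2
  v1 = a.((rec X. c.b.b.0 + b.a.(X + 0) + (c.(a.0 + b.0))\{a,c,d}) + 0) | --a--▸ v3
  v2 = b.b.0 | --b--▸ v4
  v3 = (rec X. c.b.b.0 + b.a.(X + 0) + (c.(a.0 + b.0))\{a,c,d}) + 0 | --b--▸ v1, --c--▸ v2
  v4 = b.0 | --b--▸ v5
  v5 = 0 | (no moves)
Coarsest stable partition (strong bisimilarity classes):
  B0 = {u0, u3, v0, v3}
  B1 = {u1, v1}
  B2 = {u2, v2}
  B3 = {u4, v4}
  B4 = {u5, v5}
u0 ∈ B0, v0 ∈ B0 → same block
Bisimilar ⇒ trace-equivalent.

YES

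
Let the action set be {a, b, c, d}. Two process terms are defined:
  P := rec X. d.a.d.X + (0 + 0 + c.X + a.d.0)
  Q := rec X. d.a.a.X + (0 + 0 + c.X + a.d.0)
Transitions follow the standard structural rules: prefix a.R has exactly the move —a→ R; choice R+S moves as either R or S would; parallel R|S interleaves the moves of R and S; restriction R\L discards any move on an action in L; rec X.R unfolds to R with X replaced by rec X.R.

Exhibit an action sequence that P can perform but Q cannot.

dad

P's transition system — 5 states:
  s0 = rec X. d.a.d.X + (0 + 0 + c.X + a.d.0) has moves —a→ s1, —c→ s0, —d→ s2
  s1 = d.0 has moves —d→ s3
  s2 = a.d.(rec X. d.a.d.X + (0 + 0 + c.X + a.d.0)) has moves —a→ s4
  s3 = 0 has moves (no moves)
  s4 = d.(rec X. d.a.d.X + (0 + 0 + c.X + a.d.0)) has moves —d→ s0
Q's transition system — 5 states:
  t0 = rec X. d.a.a.X + (0 + 0 + c.X + a.d.0) has moves —a→ t1, —c→ t0, —d→ t2
  t1 = d.0 has moves —d→ t3
  t2 = a.a.(rec X. d.a.a.X + (0 + 0 + c.X + a.d.0)) has moves —a→ t4
  t3 = 0 has moves (no moves)
  t4 = a.(rec X. d.a.a.X + (0 + 0 + c.X + a.d.0)) has moves —a→ t0
Trace ⟨dad⟩ through P, begin at {s0}:
  [1] d ⇒ {s2}
  [2] a ⇒ {s4}
  [3] d ⇒ {s0}
  ✓ P
Trace ⟨dad⟩ through Q, begin at {t0}:
  [1] d ⇒ {t2}
  [2] a ⇒ {t4}
  [3] d ⇒ ∅ (Q stuck)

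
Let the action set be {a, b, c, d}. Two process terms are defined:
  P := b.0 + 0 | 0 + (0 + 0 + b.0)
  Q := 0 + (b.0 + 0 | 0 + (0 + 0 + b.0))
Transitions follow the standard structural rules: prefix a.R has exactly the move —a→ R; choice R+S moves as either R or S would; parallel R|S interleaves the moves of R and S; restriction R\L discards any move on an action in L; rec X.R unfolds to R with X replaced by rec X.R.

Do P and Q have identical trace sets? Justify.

Reachable graph of P (2 states):
  m0 = b.0 + 0 | 0 + (0 + 0 + b.0) ⊢ ··b··> m1
  m1 = 0 ⊢ ∅
Reachable graph of Q (2 states):
  n0 = 0 + (b.0 + 0 | 0 + (0 + 0 + b.0)) ⊢ ··b··> n1
  n1 = 0 ⊢ ∅
Bisimilarity quotient blocks:
  B0 = {m0, n0}
  B1 = {m1, n1}
m0 ∈ B0, n0 ∈ B0 → same block
Bisimilar ⇒ trace-equivalent.

YES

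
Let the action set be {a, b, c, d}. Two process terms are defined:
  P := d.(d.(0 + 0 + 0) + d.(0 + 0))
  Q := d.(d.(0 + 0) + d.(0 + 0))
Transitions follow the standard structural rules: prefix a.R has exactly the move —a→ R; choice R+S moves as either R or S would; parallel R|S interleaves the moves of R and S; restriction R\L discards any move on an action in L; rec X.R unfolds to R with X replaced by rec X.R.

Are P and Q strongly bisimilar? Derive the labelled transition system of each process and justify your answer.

P ~ Q

P's transition system — 4 states:
  p0 = d.(d.(0 + 0 + 0) + d.(0 + 0)) ⊢ -d-> p1
  p1 = d.(0 + 0 + 0) + d.(0 + 0) ⊢ -d-> p2, -d-> p3
  p2 = 0 + 0 ⊢ (no moves)
  p3 = 0 + 0 + 0 ⊢ (no moves)
Q's transition system — 3 states:
  q0 = d.(d.(0 + 0) + d.(0 + 0)) ⊢ -d-> q1
  q1 = d.(0 + 0) + d.(0 + 0) ⊢ -d-> q2
  q2 = 0 + 0 ⊢ (no moves)
Coarsest stable partition (strong bisimilarity classes):
  B0 = {p0, q0}
  B1 = {p1, q1}
  B2 = {p2, p3, q2}
p0 ∈ B0, q0 ∈ B0 → same block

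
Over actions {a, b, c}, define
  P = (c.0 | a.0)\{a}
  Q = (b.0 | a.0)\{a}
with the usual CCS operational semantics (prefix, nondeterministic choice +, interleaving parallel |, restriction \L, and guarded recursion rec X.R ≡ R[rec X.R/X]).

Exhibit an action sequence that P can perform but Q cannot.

c

LTS(P): 2 reachable states
  p0 = (c.0 | a.0)\{a} | --c--▸ p1
  p1 = (0 | a.0)\{a} | (no moves)
LTS(Q): 2 reachable states
  q0 = (b.0 | a.0)\{a} | --b--▸ q1
  q1 = (0 | a.0)\{a} | (no moves)
Run σ = ⟨c⟩ on P: start {p0}
  after c @ step 1: {p1}
  P completes σ.
Run σ = ⟨c⟩ on Q: start {q0}
  after c @ step 1: no successor for Q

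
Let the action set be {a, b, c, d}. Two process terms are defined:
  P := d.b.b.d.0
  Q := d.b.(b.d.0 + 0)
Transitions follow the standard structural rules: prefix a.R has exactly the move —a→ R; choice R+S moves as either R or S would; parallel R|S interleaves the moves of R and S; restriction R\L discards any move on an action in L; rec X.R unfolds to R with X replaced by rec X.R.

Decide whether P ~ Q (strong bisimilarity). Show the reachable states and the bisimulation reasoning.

LTS(P): 5 reachable states
  m0 = d.b.b.d.0 ⊢ —d→ m1
  m1 = b.b.d.0 ⊢ —b→ m2
  m2 = b.d.0 ⊢ —b→ m3
  m3 = d.0 ⊢ —d→ m4
  m4 = 0 ⊢ (no moves)
LTS(Q): 5 reachable states
  n0 = d.b.(b.d.0 + 0) ⊢ —d→ n1
  n1 = b.(b.d.0 + 0) ⊢ —b→ n2
  n2 = b.d.0 + 0 ⊢ —b→ n3
  n3 = d.0 ⊢ —d→ n4
  n4 = 0 ⊢ (no moves)
Partition-refinement fixed point:
  B0 = {m0, n0}
  B1 = {m1, n1}
  B2 = {m2, n2}
  B3 = {m3, n3}
  B4 = {m4, n4}
m0 ∈ B0, n0 ∈ B0 → same block

P ~ Q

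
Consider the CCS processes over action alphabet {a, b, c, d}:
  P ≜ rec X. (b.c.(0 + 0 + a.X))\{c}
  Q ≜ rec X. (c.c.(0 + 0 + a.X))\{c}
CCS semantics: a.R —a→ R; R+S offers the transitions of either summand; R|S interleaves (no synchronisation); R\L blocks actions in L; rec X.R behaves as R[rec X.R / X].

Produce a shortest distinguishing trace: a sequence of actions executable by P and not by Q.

Reachable graph of P (2 states):
  m0 = rec X. (b.c.(0 + 0 + a.X))\{c} :: =b=> m1
  m1 = (c.(0 + 0 + a.(rec X. (b.c.(0 + 0 + a.X))\{c})))\{c} :: deadlocked
Reachable graph of Q (1 states):
  n0 = rec X. (c.c.(0 + 0 + a.X))\{c} :: deadlocked
Trace ⟨b⟩ through P, begin at {m0}:
  [1] b ⇒ {m1}
  — P admits the full trace.
Trace ⟨b⟩ through Q, begin at {n0}:
  [1] b ⇒ ∅  — Q cannot continue

b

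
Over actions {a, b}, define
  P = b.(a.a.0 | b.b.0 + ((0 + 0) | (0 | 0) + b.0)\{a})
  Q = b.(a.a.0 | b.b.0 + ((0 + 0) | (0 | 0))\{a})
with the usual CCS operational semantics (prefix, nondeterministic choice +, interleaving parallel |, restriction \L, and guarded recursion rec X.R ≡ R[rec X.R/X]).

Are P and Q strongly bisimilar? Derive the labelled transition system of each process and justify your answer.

Reachable graph of P (11 states):
  m0 = b.(a.a.0 | b.b.0 + ((0 + 0) | (0 | 0) + b.0)\{a}) → =b=> m1
  m1 = a.a.0 | b.b.0 + ((0 + 0) | (0 | 0) + b.0)\{a} → =a=> m2, =b=> m3, =b=> m4
  m2 = a.0 | b.b.0 → =a=> m5, =b=> m6
  m3 = 0\{a} → deadlocked
  m4 = a.a.0 | b.0 → =a=> m6, =b=> m7
  m5 = 0 | b.b.0 → =b=> m8
  m6 = a.0 | b.0 → =a=> m8, =b=> m9
  m7 = a.a.0 | 0 → =a=> m9
  m8 = 0 | b.0 → =b=> m10
  m9 = a.0 | 0 → =a=> m10
  m10 = 0 | 0 → deadlocked
Reachable graph of Q (10 states):
  n0 = b.(a.a.0 | b.b.0 + ((0 + 0) | (0 | 0))\{a}) → =b=> n1
  n1 = a.a.0 | b.b.0 + ((0 + 0) | (0 | 0))\{a} → =a=> n2, =b=> n3
  n2 = a.0 | b.b.0 → =a=> n4, =b=> n5
  n3 = a.a.0 | b.0 → =a=> n5, =b=> n6
  n4 = 0 | b.b.0 → =b=> n7
  n5 = a.0 | b.0 → =a=> n7, =b=> n8
  n6 = a.a.0 | 0 → =a=> n8
  n7 = 0 | b.0 → =b=> n9
  n8 = a.0 | 0 → =a=> n9
  n9 = 0 | 0 → deadlocked
Bisimilarity quotient blocks:
  B0 = {m0}
  B1 = {m1}
  B2 = {m10, m3, n9}
  B3 = {m4, n3}
  B4 = {m6, n5}
  B5 = {m8, n7}
  B6 = {m9, n8}
  B7 = {m7, n6}
  B8 = {m2, n2}
  B9 = {m5, n4}
  B10 = {n0}
  B11 = {n1}
m0 ∈ B0, n0 ∈ B10 → different blocks

not bisimilar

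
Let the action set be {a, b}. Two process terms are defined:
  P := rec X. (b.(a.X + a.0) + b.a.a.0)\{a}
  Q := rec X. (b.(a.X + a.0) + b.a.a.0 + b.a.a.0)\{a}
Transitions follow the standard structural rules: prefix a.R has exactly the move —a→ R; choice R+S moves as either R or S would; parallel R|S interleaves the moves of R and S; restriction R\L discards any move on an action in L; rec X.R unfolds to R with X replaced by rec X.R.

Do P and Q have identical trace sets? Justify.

trace-equivalent

Reachable graph of P (3 states):
  s0 = rec X. (b.(a.X + a.0) + b.a.a.0)\{a} :: -b-> s1, -b-> s2
  s1 = (a.(rec X. (b.(a.X + a.0) + b.a.a.0)\{a}) + a.0)\{a} :: stopped
  s2 = (a.a.0)\{a} :: stopped
Reachable graph of Q (3 states):
  t0 = rec X. (b.(a.X + a.0) + b.a.a.0 + b.a.a.0)\{a} :: -b-> t1, -b-> t2
  t1 = (a.(rec X. (b.(a.X + a.0) + b.a.a.0 + b.a.a.0)\{a}) + a.0)\{a} :: stopped
  t2 = (a.a.0)\{a} :: stopped
Partition-refinement fixed point:
  B0 = {s0, t0}
  B1 = {s1, s2, t1, t2}
s0 ∈ B0, t0 ∈ B0 → same block
Bisimilar ⇒ trace-equivalent.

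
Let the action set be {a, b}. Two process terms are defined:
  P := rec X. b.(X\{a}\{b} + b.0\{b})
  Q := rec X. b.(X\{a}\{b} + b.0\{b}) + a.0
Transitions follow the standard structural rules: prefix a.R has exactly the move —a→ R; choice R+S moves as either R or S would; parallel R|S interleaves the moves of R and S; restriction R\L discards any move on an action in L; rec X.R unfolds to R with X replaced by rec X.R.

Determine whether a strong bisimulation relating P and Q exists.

NO

LTS(P): 3 reachable states
  s0 = rec X. b.(X\{a}\{b} + b.0\{b}) → =b=> s1
  s1 = (rec X. b.(X\{a}\{b} + b.0\{b}))\{a}\{b} + b.0\{b} → =b=> s2
  s2 = 0\{b} → deadlocked
LTS(Q): 4 reachable states
  t0 = rec X. b.(X\{a}\{b} + b.0\{b}) + a.0 → =a=> t1, =b=> t2
  t1 = 0 → deadlocked
  t2 = (rec X. b.(X\{a}\{b} + b.0\{b}) + a.0)\{a}\{b} + b.0\{b} → =b=> t3
  t3 = 0\{b} → deadlocked
Coarsest stable partition (strong bisimilarity classes):
  B0 = {s0}
  B1 = {s1, t2}
  B2 = {s2, t1, t3}
  B3 = {t0}
s0 ∈ B0, t0 ∈ B3 → different blocks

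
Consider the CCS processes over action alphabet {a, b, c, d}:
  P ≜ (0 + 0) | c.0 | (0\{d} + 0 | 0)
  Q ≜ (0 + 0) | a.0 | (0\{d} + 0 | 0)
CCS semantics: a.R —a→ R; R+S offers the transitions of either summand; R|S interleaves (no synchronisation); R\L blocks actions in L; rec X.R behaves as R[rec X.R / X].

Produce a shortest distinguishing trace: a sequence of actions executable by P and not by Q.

LTS(P): 2 reachable states
  m0 = (0 + 0) | c.0 | (0\{d} + 0 | 0) :: -c-> m1
  m1 = (0 + 0) | 0 | (0\{d} + 0 | 0) :: ∅
LTS(Q): 2 reachable states
  n0 = (0 + 0) | a.0 | (0\{d} + 0 | 0) :: -a-> n1
  n1 = (0 + 0) | 0 | (0\{d} + 0 | 0) :: ∅
Trace ⟨c⟩ through P, begin at {m0}:
  after c @ step 1: {m1}
  — P admits the full trace.
Trace ⟨c⟩ through Q, begin at {n0}:
  after c @ step 1: ∅ (Q stuck)

c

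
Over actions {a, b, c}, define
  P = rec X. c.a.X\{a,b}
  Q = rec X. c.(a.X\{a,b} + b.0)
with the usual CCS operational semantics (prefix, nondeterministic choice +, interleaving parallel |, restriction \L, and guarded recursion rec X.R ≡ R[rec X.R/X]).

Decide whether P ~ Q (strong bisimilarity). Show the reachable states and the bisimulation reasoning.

P ≁ Q

P's transition system — 4 states:
  u0 = rec X. c.a.X\{a,b} :: ··c··> u1
  u1 = a.(rec X. c.a.X\{a,b})\{a,b} :: ··a··> u2
  u2 = (rec X. c.a.X\{a,b})\{a,b} :: ··c··> u3
  u3 = (a.(rec X. c.a.X\{a,b})\{a,b})\{a,b} :: deadlocked
Q's transition system — 5 states:
  v0 = rec X. c.(a.X\{a,b} + b.0) :: ··c··> v1
  v1 = a.(rec X. c.(a.X\{a,b} + b.0))\{a,b} + b.0 :: ··a··> v2, ··b··> v3
  v2 = (rec X. c.(a.X\{a,b} + b.0))\{a,b} :: ··c··> v4
  v3 = 0 :: deadlocked
  v4 = (a.(rec X. c.(a.X\{a,b} + b.0))\{a,b} + b.0)\{a,b} :: deadlocked
Coarsest stable partition (strong bisimilarity classes):
  B0 = {u0}
  B1 = {u1}
  B2 = {u2, v2}
  B3 = {u3, v3, v4}
  B4 = {v0}
  B5 = {v1}
u0 ∈ B0, v0 ∈ B4 → different blocks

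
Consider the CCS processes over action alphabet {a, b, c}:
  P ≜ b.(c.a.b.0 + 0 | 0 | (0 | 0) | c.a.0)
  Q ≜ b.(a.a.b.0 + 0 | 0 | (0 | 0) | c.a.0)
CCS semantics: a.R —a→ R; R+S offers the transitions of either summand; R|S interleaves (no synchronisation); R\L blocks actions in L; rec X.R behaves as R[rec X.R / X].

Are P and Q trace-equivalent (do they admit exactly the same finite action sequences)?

NO — witness ⟨bcab⟩

P's transition system — 7 states:
  u0 = b.(c.a.b.0 + 0 | 0 | (0 | 0) | c.a.0) → —b→ u1
  u1 = c.a.b.0 + 0 | 0 | (0 | 0) | c.a.0 → —c→ u2, —c→ u3
  u2 = 0 | 0 | (0 | 0) | a.0 → —a→ u4
  u3 = a.b.0 → —a→ u5
  u4 = 0 | 0 | (0 | 0) | 0 → ·
  u5 = b.0 → —b→ u6
  u6 = 0 → ·
Q's transition system — 7 states:
  v0 = b.(a.a.b.0 + 0 | 0 | (0 | 0) | c.a.0) → —b→ v1
  v1 = a.a.b.0 + 0 | 0 | (0 | 0) | c.a.0 → —a→ v2, —c→ v3
  v2 = a.b.0 → —a→ v4
  v3 = 0 | 0 | (0 | 0) | a.0 → —a→ v5
  v4 = b.0 → —b→ v6
  v5 = 0 | 0 | (0 | 0) | 0 → ·
  v6 = 0 → ·
Trace ⟨bcab⟩ through P, begin at {u0}:
  step 1 (b): {u1}
  step 2 (c): {u2, u3}
  step 3 (a): {u4, u5}
  step 4 (b): {u6}
  P completes σ.
Trace ⟨bcab⟩ through Q, begin at {v0}:
  step 1 (b): {v1}
  step 2 (c): {v3}
  step 3 (a): {v5}
  step 4 (b): no successor for Q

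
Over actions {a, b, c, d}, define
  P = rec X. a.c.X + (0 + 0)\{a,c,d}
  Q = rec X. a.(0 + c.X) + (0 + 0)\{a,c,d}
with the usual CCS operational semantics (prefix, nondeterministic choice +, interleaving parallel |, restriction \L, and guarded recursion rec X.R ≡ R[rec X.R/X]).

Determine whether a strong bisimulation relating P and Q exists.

P ~ Q

LTS(P): 2 reachable states
  s0 = rec X. a.c.X + (0 + 0)\{a,c,d} | --a--▸ s1
  s1 = c.(rec X. a.c.X + (0 + 0)\{a,c,d}) | --c--▸ s0
LTS(Q): 2 reachable states
  t0 = rec X. a.(0 + c.X) + (0 + 0)\{a,c,d} | --a--▸ t1
  t1 = 0 + c.(rec X. a.(0 + c.X) + (0 + 0)\{a,c,d}) | --c--▸ t0
Partition-refinement fixed point:
  B0 = {s0, t0}
  B1 = {s1, t1}
s0 ∈ B0, t0 ∈ B0 → same block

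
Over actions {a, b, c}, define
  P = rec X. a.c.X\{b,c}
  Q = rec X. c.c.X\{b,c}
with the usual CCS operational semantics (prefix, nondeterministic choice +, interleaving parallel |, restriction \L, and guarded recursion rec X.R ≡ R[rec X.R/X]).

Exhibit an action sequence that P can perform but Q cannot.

LTS(P): 4 reachable states
  u0 = rec X. a.c.X\{b,c} | =a=> u1
  u1 = c.(rec X. a.c.X\{b,c})\{b,c} | =c=> u2
  u2 = (rec X. a.c.X\{b,c})\{b,c} | =a=> u3
  u3 = (c.(rec X. a.c.X\{b,c})\{b,c})\{b,c} | stopped
LTS(Q): 3 reachable states
  v0 = rec X. c.c.X\{b,c} | =c=> v1
  v1 = c.(rec X. c.c.X\{b,c})\{b,c} | =c=> v2
  v2 = (rec X. c.c.X\{b,c})\{b,c} | stopped
Executing a from P (initial set {u0}):
  after a @ step 1: {u1}
  P completes σ.
Executing a from Q (initial set {v0}):
  after a @ step 1: ∅ (Q stuck)

a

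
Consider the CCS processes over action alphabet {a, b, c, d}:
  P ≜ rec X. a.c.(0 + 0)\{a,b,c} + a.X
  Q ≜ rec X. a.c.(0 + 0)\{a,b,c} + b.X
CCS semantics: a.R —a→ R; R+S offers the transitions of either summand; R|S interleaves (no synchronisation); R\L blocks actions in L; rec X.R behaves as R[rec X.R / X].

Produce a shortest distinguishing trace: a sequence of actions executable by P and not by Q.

P's transition system — 3 states:
  u0 = rec X. a.c.(0 + 0)\{a,b,c} + a.X → —a→ u0, —a→ u1
  u1 = c.(0 + 0)\{a,b,c} → —c→ u2
  u2 = (0 + 0)\{a,b,c} → deadlocked
Q's transition system — 3 states:
  v0 = rec X. a.c.(0 + 0)\{a,b,c} + b.X → —a→ v1, —b→ v0
  v1 = c.(0 + 0)\{a,b,c} → —c→ v2
  v2 = (0 + 0)\{a,b,c} → deadlocked
Run σ = ⟨aa⟩ on P: start {u0}
  [1] a ⇒ {u0, u1}
  [2] a ⇒ {u0, u1}
  — P admits the full trace.
Run σ = ⟨aa⟩ on Q: start {v0}
  [1] a ⇒ {v1}
  [2] a ⇒ ∅ (Q stuck)

aa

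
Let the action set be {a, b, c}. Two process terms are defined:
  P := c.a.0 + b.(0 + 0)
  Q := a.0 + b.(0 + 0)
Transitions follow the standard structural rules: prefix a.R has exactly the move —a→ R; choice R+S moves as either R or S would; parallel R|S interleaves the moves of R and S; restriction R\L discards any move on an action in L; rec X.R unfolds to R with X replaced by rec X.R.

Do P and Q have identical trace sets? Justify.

LTS(P): 4 reachable states
  p0 = c.a.0 + b.(0 + 0) | -b-> p1, -c-> p2
  p1 = 0 + 0 | ∅
  p2 = a.0 | -a-> p3
  p3 = 0 | ∅
LTS(Q): 3 reachable states
  q0 = a.0 + b.(0 + 0) | -a-> q1, -b-> q2
  q1 = 0 | ∅
  q2 = 0 + 0 | ∅
Trace ⟨c⟩ through P, begin at {p0}:
  after c @ step 1: {p2}
  ✓ P
Trace ⟨c⟩ through Q, begin at {q0}:
  after c @ step 1: ∅ (Q stuck)

trace-distinct — witness ⟨c⟩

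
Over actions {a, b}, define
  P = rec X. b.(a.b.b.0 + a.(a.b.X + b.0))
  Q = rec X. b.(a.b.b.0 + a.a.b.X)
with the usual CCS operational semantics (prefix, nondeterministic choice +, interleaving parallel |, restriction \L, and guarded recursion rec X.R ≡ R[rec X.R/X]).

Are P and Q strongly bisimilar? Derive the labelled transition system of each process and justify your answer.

Reachable graph of P (7 states):
  s0 = rec X. b.(a.b.b.0 + a.(a.b.X + b.0)) has moves ··b··> s1
  s1 = a.b.b.0 + a.(a.b.(rec X. b.(a.b.b.0 + a.(a.b.X + b.0))) + b.0) has moves ··a··> s2, ··a··> s3
  s2 = a.b.(rec X. b.(a.b.b.0 + a.(a.b.X + b.0))) + b.0 has moves ··a··> s4, ··b··> s5
  s3 = b.b.0 has moves ··b··> s6
  s4 = b.(rec X. b.(a.b.b.0 + a.(a.b.X + b.0))) has moves ··b··> s0
  s5 = 0 has moves ∅
  s6 = b.0 has moves ··b··> s5
Reachable graph of Q (7 states):
  t0 = rec X. b.(a.b.b.0 + a.a.b.X) has moves ··b··> t1
  t1 = a.b.b.0 + a.a.b.(rec X. b.(a.b.b.0 + a.a.b.X)) has moves ··a··> t2, ··a··> t3
  t2 = a.b.(rec X. b.(a.b.b.0 + a.a.b.X)) has moves ··a··> t4
  t3 = b.b.0 has moves ··b··> t5
  t4 = b.(rec X. b.(a.b.b.0 + a.a.b.X)) has moves ··b··> t0
  t5 = b.0 has moves ··b··> t6
  t6 = 0 has moves ∅
Bisimilarity quotient blocks:
  B0 = {s0}
  B1 = {s1}
  B2 = {s3, t3}
  B3 = {s6, t5}
  B4 = {s5, t6}
  B5 = {s2}
  B6 = {s4}
  B7 = {t0}
  B8 = {t1}
  B9 = {t2}
  B10 = {t4}
s0 ∈ B0, t0 ∈ B7 → different blocks

NO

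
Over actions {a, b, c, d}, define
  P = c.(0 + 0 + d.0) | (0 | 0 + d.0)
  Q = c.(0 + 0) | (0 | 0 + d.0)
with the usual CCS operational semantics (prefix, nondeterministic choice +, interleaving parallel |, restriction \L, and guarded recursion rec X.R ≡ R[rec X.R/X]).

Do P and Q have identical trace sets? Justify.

NO — witness ⟨cdd⟩

LTS(P): 6 reachable states
  s0 = c.(0 + 0 + d.0) | (0 | 0 + d.0) | =c=> s1, =d=> s2
  s1 = (0 + 0 + d.0) | (0 | 0 + d.0) | =d=> s3, =d=> s4
  s2 = c.(0 + 0 + d.0) | 0 | =c=> s3
  s3 = (0 + 0 + d.0) | 0 | =d=> s5
  s4 = 0 | (0 | 0 + d.0) | =d=> s5
  s5 = 0 | 0 | ·
LTS(Q): 4 reachable states
  t0 = c.(0 + 0) | (0 | 0 + d.0) | =c=> t1, =d=> t2
  t1 = (0 + 0) | (0 | 0 + d.0) | =d=> t3
  t2 = c.(0 + 0) | 0 | =c=> t3
  t3 = (0 + 0) | 0 | ·
Run σ = ⟨cdd⟩ on P: start {s0}
  after c @ step 1: {s1}
  after d @ step 2: {s3, s4}
  after d @ step 3: {s5}
  ✓ P
Run σ = ⟨cdd⟩ on Q: start {t0}
  after c @ step 1: {t1}
  after d @ step 2: {t3}
  after d @ step 3: ∅ (Q stuck)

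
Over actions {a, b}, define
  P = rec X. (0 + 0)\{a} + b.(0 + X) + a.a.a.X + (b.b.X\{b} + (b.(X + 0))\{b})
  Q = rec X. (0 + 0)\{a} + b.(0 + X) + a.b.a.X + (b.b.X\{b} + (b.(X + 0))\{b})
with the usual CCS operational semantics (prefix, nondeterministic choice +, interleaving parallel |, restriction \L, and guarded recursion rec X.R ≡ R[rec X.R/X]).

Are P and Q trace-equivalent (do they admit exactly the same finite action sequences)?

P's transition system — 8 states:
  m0 = rec X. (0 + 0)\{a} + b.(0 + X) + a.a.a.X + (b.b.X\{b} + (b.(X + 0))\{b}) → --a--▸ m1, --b--▸ m2, --b--▸ m3
  m1 = a.a.(rec X. (0 + 0)\{a} + b.(0 + X) + a.a.a.X + (b.b.X\{b} + (b.(X + 0))\{b})) → --a--▸ m4
  m2 = 0 + (rec X. (0 + 0)\{a} + b.(0 + X) + a.a.a.X + (b.b.X\{b} + (b.(X + 0))\{b})) → --a--▸ m1, --b--▸ m2, --b--▸ m3
  m3 = b.(rec X. (0 + 0)\{a} + b.(0 + X) + a.a.a.X + (b.b.X\{b} + (b.(X + 0))\{b}))\{b} → --b--▸ m5
  m4 = a.(rec X. (0 + 0)\{a} + b.(0 + X) + a.a.a.X + (b.b.X\{b} + (b.(X + 0))\{b})) → --a--▸ m0
  m5 = (rec X. (0 + 0)\{a} + b.(0 + X) + a.a.a.X + (b.b.X\{b} + (b.(X + 0))\{b}))\{b} → --a--▸ m6
  m6 = (a.a.(rec X. (0 + 0)\{a} + b.(0 + X) + a.a.a.X + (b.b.X\{b} + (b.(X + 0))\{b})))\{b} → --a--▸ m7
  m7 = (a.(rec X. (0 + 0)\{a} + b.(0 + X) + a.a.a.X + (b.b.X\{b} + (b.(X + 0))\{b})))\{b} → --a--▸ m5
Q's transition system — 7 states:
  n0 = rec X. (0 + 0)\{a} + b.(0 + X) + a.b.a.X + (b.b.X\{b} + (b.(X + 0))\{b}) → --a--▸ n1, --b--▸ n2, --b--▸ n3
  n1 = b.a.(rec X. (0 + 0)\{a} + b.(0 + X) + a.b.a.X + (b.b.X\{b} + (b.(X + 0))\{b})) → --b--▸ n4
  n2 = 0 + (rec X. (0 + 0)\{a} + b.(0 + X) + a.b.a.X + (b.b.X\{b} + (b.(X + 0))\{b})) → --a--▸ n1, --b--▸ n2, --b--▸ n3
  n3 = b.(rec X. (0 + 0)\{a} + b.(0 + X) + a.b.a.X + (b.b.X\{b} + (b.(X + 0))\{b}))\{b} → --b--▸ n5
  n4 = a.(rec X. (0 + 0)\{a} + b.(0 + X) + a.b.a.X + (b.b.X\{b} + (b.(X + 0))\{b})) → --a--▸ n0
  n5 = (rec X. (0 + 0)\{a} + b.(0 + X) + a.b.a.X + (b.b.X\{b} + (b.(X + 0))\{b}))\{b} → --a--▸ n6
  n6 = (b.a.(rec X. (0 + 0)\{a} + b.(0 + X) + a.b.a.X + (b.b.X\{b} + (b.(X + 0))\{b})))\{b} → (no moves)
Trace ⟨aa⟩ through P, begin at {m0}:
  step 1 (a): {m1}
  step 2 (a): {m4}
  ✓ P
Trace ⟨aa⟩ through Q, begin at {n0}:
  step 1 (a): {n1}
  step 2 (a): ∅  — Q cannot continue

traces(P) ≠ traces(Q) — witness ⟨aa⟩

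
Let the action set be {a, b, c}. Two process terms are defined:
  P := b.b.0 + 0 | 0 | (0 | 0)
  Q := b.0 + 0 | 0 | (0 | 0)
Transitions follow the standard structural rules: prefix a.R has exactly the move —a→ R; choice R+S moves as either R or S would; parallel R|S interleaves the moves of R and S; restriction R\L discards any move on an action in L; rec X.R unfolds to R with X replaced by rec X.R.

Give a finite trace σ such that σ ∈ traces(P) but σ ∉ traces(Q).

P's transition system — 3 states:
  s0 = b.b.0 + 0 | 0 | (0 | 0) → -b-> s1
  s1 = b.0 → -b-> s2
  s2 = 0 → (no moves)
Q's transition system — 2 states:
  t0 = b.0 + 0 | 0 | (0 | 0) → -b-> t1
  t1 = 0 → (no moves)
Trace ⟨bb⟩ through P, begin at {s0}:
  [1] b ⇒ {s1}
  [2] b ⇒ {s2}
  P completes σ.
Trace ⟨bb⟩ through Q, begin at {t0}:
  [1] b ⇒ {t1}
  [2] b ⇒ ∅ (Q stuck)

bb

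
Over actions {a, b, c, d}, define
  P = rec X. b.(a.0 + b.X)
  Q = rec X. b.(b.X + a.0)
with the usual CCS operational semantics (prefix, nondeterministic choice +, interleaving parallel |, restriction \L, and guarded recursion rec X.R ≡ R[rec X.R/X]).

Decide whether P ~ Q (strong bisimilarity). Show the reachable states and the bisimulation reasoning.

Reachable graph of P (3 states):
  p0 = rec X. b.(a.0 + b.X) has moves --b--▸ p1
  p1 = a.0 + b.(rec X. b.(a.0 + b.X)) has moves --a--▸ p2, --b--▸ p0
  p2 = 0 has moves ∅
Reachable graph of Q (3 states):
  q0 = rec X. b.(b.X + a.0) has moves --b--▸ q1
  q1 = b.(rec X. b.(b.X + a.0)) + a.0 has moves --a--▸ q2, --b--▸ q0
  q2 = 0 has moves ∅
Partition-refinement fixed point:
  B0 = {p0, q0}
  B1 = {p1, q1}
  B2 = {p2, q2}
p0 ∈ B0, q0 ∈ B0 → same block

YES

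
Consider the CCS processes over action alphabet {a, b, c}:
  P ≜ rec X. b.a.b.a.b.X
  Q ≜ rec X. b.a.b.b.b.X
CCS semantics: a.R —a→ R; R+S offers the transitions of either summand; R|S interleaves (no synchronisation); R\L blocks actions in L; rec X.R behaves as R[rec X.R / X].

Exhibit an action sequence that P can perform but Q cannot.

LTS(P): 5 reachable states
  m0 = rec X. b.a.b.a.b.X ⊢ =b=> m1
  m1 = a.b.a.b.(rec X. b.a.b.a.b.X) ⊢ =a=> m2
  m2 = b.a.b.(rec X. b.a.b.a.b.X) ⊢ =b=> m3
  m3 = a.b.(rec X. b.a.b.a.b.X) ⊢ =a=> m4
  m4 = b.(rec X. b.a.b.a.b.X) ⊢ =b=> m0
LTS(Q): 5 reachable states
  n0 = rec X. b.a.b.b.b.X ⊢ =b=> n1
  n1 = a.b.b.b.(rec X. b.a.b.b.b.X) ⊢ =a=> n2
  n2 = b.b.b.(rec X. b.a.b.b.b.X) ⊢ =b=> n3
  n3 = b.b.(rec X. b.a.b.b.b.X) ⊢ =b=> n4
  n4 = b.(rec X. b.a.b.b.b.X) ⊢ =b=> n0
Executing baba from P (initial set {m0}):
  step 1 (b): {m1}
  step 2 (a): {m2}
  step 3 (b): {m3}
  step 4 (a): {m4}
  P completes σ.
Executing baba from Q (initial set {n0}):
  step 1 (b): {n1}
  step 2 (a): {n2}
  step 3 (b): {n3}
  step 4 (a): no successor for Q

baba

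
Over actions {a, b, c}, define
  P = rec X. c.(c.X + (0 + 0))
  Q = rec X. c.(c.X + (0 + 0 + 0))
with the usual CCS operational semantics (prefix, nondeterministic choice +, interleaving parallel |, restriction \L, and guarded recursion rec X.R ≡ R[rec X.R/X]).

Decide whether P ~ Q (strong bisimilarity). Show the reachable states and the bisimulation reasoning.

bisimilar

Reachable graph of P (2 states):
  m0 = rec X. c.(c.X + (0 + 0)) ⊢ ··c··> m1
  m1 = c.(rec X. c.(c.X + (0 + 0))) + (0 + 0) ⊢ ··c··> m0
Reachable graph of Q (2 states):
  n0 = rec X. c.(c.X + (0 + 0 + 0)) ⊢ ··c··> n1
  n1 = c.(rec X. c.(c.X + (0 + 0 + 0))) + (0 + 0 + 0) ⊢ ··c··> n0
Coarsest stable partition (strong bisimilarity classes):
  B0 = {m0, m1, n0, n1}
m0 ∈ B0, n0 ∈ B0 → same block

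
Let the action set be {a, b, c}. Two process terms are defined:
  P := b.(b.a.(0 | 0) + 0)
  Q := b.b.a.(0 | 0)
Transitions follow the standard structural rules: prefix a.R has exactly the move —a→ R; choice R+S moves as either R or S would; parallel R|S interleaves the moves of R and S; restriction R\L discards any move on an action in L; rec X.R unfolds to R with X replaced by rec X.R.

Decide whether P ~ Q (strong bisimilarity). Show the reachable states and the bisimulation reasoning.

P's transition system — 4 states:
  m0 = b.(b.a.(0 | 0) + 0) has moves --b--▸ m1
  m1 = b.a.(0 | 0) + 0 has moves --b--▸ m2
  m2 = a.(0 | 0) has moves --a--▸ m3
  m3 = 0 | 0 has moves ∅
Q's transition system — 4 states:
  n0 = b.b.a.(0 | 0) has moves --b--▸ n1
  n1 = b.a.(0 | 0) has moves --b--▸ n2
  n2 = a.(0 | 0) has moves --a--▸ n3
  n3 = 0 | 0 has moves ∅
Coarsest stable partition (strong bisimilarity classes):
  B0 = {m0, n0}
  B1 = {m1, n1}
  B2 = {m2, n2}
  B3 = {m3, n3}
m0 ∈ B0, n0 ∈ B0 → same block

P ~ Q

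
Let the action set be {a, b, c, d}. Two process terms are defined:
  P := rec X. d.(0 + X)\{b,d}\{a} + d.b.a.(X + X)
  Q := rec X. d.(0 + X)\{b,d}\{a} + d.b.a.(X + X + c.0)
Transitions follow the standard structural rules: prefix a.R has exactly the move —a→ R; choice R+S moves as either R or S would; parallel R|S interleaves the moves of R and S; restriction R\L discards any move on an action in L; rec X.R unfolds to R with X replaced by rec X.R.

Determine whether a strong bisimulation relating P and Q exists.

not bisimilar

P's transition system — 5 states:
  u0 = rec X. d.(0 + X)\{b,d}\{a} + d.b.a.(X + X) ⊢ --d--▸ u1, --d--▸ u2
  u1 = (0 + (rec X. d.(0 + X)\{b,d}\{a} + d.b.a.(X + X)))\{b,d}\{a} ⊢ deadlocked
  u2 = b.a.((rec X. d.(0 + X)\{b,d}\{a} + d.b.a.(X + X)) + (rec X. d.(0 + X)\{b,d}\{a} + d.b.a.(X + X))) ⊢ --b--▸ u3
  u3 = a.((rec X. d.(0 + X)\{b,d}\{a} + d.b.a.(X + X)) + (rec X. d.(0 + X)\{b,d}\{a} + d.b.a.(X + X))) ⊢ --a--▸ u4
  u4 = (rec X. d.(0 + X)\{b,d}\{a} + d.b.a.(X + X)) + (rec X. d.(0 + X)\{b,d}\{a} + d.b.a.(X + X)) ⊢ --d--▸ u1, --d--▸ u2
Q's transition system — 6 states:
  v0 = rec X. d.(0 + X)\{b,d}\{a} + d.b.a.(X + X + c.0) ⊢ --d--▸ v1, --d--▸ v2
  v1 = (0 + (rec X. d.(0 + X)\{b,d}\{a} + d.b.a.(X + X + c.0)))\{b,d}\{a} ⊢ deadlocked
  v2 = b.a.((rec X. d.(0 + X)\{b,d}\{a} + d.b.a.(X + X + c.0)) + (rec X. d.(0 + X)\{b,d}\{a} + d.b.a.(X + X + c.0)) + c.0) ⊢ --b--▸ v3
  v3 = a.((rec X. d.(0 + X)\{b,d}\{a} + d.b.a.(X + X + c.0)) + (rec X. d.(0 + X)\{b,d}\{a} + d.b.a.(X + X + c.0)) + c.0) ⊢ --a--▸ v4
  v4 = (rec X. d.(0 + X)\{b,d}\{a} + d.b.a.(X + X + c.0)) + (rec X. d.(0 + X)\{b,d}\{a} + d.b.a.(X + X + c.0)) + c.0 ⊢ --c--▸ v5, --d--▸ v1, --d--▸ v2
  v5 = 0 ⊢ deadlocked
Partition-refinement fixed point:
  B0 = {u0, u4}
  B1 = {u2}
  B2 = {u3}
  B3 = {u1, v1, v5}
  B4 = {v0}
  B5 = {v2}
  B6 = {v3}
  B7 = {v4}
u0 ∈ B0, v0 ∈ B4 → different blocks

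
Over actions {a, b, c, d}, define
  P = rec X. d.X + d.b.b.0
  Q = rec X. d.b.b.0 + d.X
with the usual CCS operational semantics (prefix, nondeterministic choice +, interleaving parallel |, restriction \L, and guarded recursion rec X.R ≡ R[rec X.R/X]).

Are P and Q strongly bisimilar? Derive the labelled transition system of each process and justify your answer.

P's transition system — 4 states:
  s0 = rec X. d.X + d.b.b.0 has moves -d-> s0, -d-> s1
  s1 = b.b.0 has moves -b-> s2
  s2 = b.0 has moves -b-> s3
  s3 = 0 has moves stopped
Q's transition system — 4 states:
  t0 = rec X. d.b.b.0 + d.X has moves -d-> t0, -d-> t1
  t1 = b.b.0 has moves -b-> t2
  t2 = b.0 has moves -b-> t3
  t3 = 0 has moves stopped
Bisimilarity quotient blocks:
  B0 = {s0, t0}
  B1 = {s1, t1}
  B2 = {s2, t2}
  B3 = {s3, t3}
s0 ∈ B0, t0 ∈ B0 → same block

bisimilar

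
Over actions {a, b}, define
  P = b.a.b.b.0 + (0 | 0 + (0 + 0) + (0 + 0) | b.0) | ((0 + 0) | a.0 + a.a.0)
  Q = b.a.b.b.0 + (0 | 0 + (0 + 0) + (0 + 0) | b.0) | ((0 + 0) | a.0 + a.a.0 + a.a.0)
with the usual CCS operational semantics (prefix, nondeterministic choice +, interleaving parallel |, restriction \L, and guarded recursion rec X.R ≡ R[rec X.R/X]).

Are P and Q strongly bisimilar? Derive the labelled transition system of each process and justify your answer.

YES

Reachable graph of P (12 states):
  m0 = b.a.b.b.0 + (0 | 0 + (0 + 0) + (0 + 0) | b.0) | ((0 + 0) | a.0 + a.a.0) ⊢ =a=> m1, =a=> m2, =b=> m3, =b=> m4
  m1 = (0 | 0 + (0 + 0) + (0 + 0) | b.0) | ((0 + 0) | 0) ⊢ =b=> m5
  m2 = (0 | 0 + (0 + 0) + (0 + 0) | b.0) | a.0 ⊢ =a=> m6, =b=> m7
  m3 = (0 + 0) | 0 | ((0 + 0) | a.0 + a.a.0) ⊢ =a=> m5, =a=> m7
  m4 = a.b.b.0 ⊢ =a=> m8
  m5 = (0 + 0) | 0 | ((0 + 0) | 0) ⊢ ·
  m6 = (0 | 0 + (0 + 0) + (0 + 0) | b.0) | 0 ⊢ =b=> m9
  m7 = (0 + 0) | 0 | a.0 ⊢ =a=> m9
  m8 = b.b.0 ⊢ =b=> m10
  m9 = (0 + 0) | 0 | 0 ⊢ ·
  m10 = b.0 ⊢ =b=> m11
  m11 = 0 ⊢ ·
Reachable graph of Q (12 states):
  n0 = b.a.b.b.0 + (0 | 0 + (0 + 0) + (0 + 0) | b.0) | ((0 + 0) | a.0 + a.a.0 + a.a.0) ⊢ =a=> n1, =a=> n2, =b=> n3, =b=> n4
  n1 = (0 | 0 + (0 + 0) + (0 + 0) | b.0) | ((0 + 0) | 0) ⊢ =b=> n5
  n2 = (0 | 0 + (0 + 0) + (0 + 0) | b.0) | a.0 ⊢ =a=> n6, =b=> n7
  n3 = (0 + 0) | 0 | ((0 + 0) | a.0 + a.a.0 + a.a.0) ⊢ =a=> n5, =a=> n7
  n4 = a.b.b.0 ⊢ =a=> n8
  n5 = (0 + 0) | 0 | ((0 + 0) | 0) ⊢ ·
  n6 = (0 | 0 + (0 + 0) + (0 + 0) | b.0) | 0 ⊢ =b=> n9
  n7 = (0 + 0) | 0 | a.0 ⊢ =a=> n9
  n8 = b.b.0 ⊢ =b=> n10
  n9 = (0 + 0) | 0 | 0 ⊢ ·
  n10 = b.0 ⊢ =b=> n11
  n11 = 0 ⊢ ·
Bisimilarity quotient blocks:
  B0 = {m0, n0}
  B1 = {m4, n4}
  B2 = {m8, n8}
  B3 = {m1, m10, m6, n1, n10, n6}
  B4 = {m11, m5, m9, n11, n5, n9}
  B5 = {m2, n2}
  B6 = {m7, n7}
  B7 = {m3, n3}
m0 ∈ B0, n0 ∈ B0 → same block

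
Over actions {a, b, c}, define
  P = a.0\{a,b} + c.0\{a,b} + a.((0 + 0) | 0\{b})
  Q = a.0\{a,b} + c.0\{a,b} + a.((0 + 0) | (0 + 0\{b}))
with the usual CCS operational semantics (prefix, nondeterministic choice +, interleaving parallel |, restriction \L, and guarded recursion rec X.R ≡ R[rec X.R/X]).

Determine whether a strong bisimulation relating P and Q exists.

YES

P's transition system — 3 states:
  p0 = a.0\{a,b} + c.0\{a,b} + a.((0 + 0) | 0\{b}) :: —a→ p1, —a→ p2, —c→ p2
  p1 = (0 + 0) | 0\{b} :: (no moves)
  p2 = 0\{a,b} :: (no moves)
Q's transition system — 3 states:
  q0 = a.0\{a,b} + c.0\{a,b} + a.((0 + 0) | (0 + 0\{b})) :: —a→ q1, —a→ q2, —c→ q2
  q1 = (0 + 0) | (0 + 0\{b}) :: (no moves)
  q2 = 0\{a,b} :: (no moves)
Bisimilarity quotient blocks:
  B0 = {p0, q0}
  B1 = {p1, p2, q1, q2}
p0 ∈ B0, q0 ∈ B0 → same block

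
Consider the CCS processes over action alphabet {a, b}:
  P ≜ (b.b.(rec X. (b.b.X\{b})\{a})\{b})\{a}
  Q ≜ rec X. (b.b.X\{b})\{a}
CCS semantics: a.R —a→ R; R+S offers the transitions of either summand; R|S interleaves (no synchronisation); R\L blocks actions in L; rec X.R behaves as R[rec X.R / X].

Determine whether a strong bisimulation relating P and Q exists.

P ~ Q

LTS(P): 3 reachable states
  s0 = (b.b.(rec X. (b.b.X\{b})\{a})\{b})\{a} → -b-> s1
  s1 = (b.(rec X. (b.b.X\{b})\{a})\{b})\{a} → -b-> s2
  s2 = (rec X. (b.b.X\{b})\{a})\{b}\{a} → ∅
LTS(Q): 3 reachable states
  t0 = rec X. (b.b.X\{b})\{a} → -b-> t1
  t1 = (b.(rec X. (b.b.X\{b})\{a})\{b})\{a} → -b-> t2
  t2 = (rec X. (b.b.X\{b})\{a})\{b}\{a} → ∅
Bisimilarity quotient blocks:
  B0 = {s0, t0}
  B1 = {s1, t1}
  B2 = {s2, t2}
s0 ∈ B0, t0 ∈ B0 → same block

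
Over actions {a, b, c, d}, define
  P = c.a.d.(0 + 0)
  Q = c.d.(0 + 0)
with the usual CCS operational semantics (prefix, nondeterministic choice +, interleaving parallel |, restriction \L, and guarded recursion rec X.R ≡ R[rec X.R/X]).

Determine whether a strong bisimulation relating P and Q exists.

P's transition system — 4 states:
  u0 = c.a.d.(0 + 0) ⊢ ··c··> u1
  u1 = a.d.(0 + 0) ⊢ ··a··> u2
  u2 = d.(0 + 0) ⊢ ··d··> u3
  u3 = 0 + 0 ⊢ deadlocked
Q's transition system — 3 states:
  v0 = c.d.(0 + 0) ⊢ ··c··> v1
  v1 = d.(0 + 0) ⊢ ··d··> v2
  v2 = 0 + 0 ⊢ deadlocked
Coarsest stable partition (strong bisimilarity classes):
  B0 = {u0}
  B1 = {u1}
  B2 = {u2, v1}
  B3 = {u3, v2}
  B4 = {v0}
u0 ∈ B0, v0 ∈ B4 → different blocks

NO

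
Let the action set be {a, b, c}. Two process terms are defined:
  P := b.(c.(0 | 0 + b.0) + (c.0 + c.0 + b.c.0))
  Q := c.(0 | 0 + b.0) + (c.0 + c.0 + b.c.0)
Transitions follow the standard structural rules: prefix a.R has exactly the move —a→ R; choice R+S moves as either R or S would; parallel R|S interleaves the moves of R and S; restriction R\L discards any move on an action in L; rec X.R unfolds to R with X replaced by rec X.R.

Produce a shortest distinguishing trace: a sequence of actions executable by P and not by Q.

P's transition system — 5 states:
  m0 = b.(c.(0 | 0 + b.0) + (c.0 + c.0 + b.c.0)) has moves —b→ m1
  m1 = c.(0 | 0 + b.0) + (c.0 + c.0 + b.c.0) has moves —b→ m2, —c→ m3, —c→ m4
  m2 = c.0 has moves —c→ m3
  m3 = 0 has moves stopped
  m4 = 0 | 0 + b.0 has moves —b→ m3
Q's transition system — 4 states:
  n0 = c.(0 | 0 + b.0) + (c.0 + c.0 + b.c.0) has moves —b→ n1, —c→ n2, —c→ n3
  n1 = c.0 has moves —c→ n2
  n2 = 0 has moves stopped
  n3 = 0 | 0 + b.0 has moves —b→ n2
Run σ = ⟨bb⟩ on P: start {m0}
  [1] b ⇒ {m1}
  [2] b ⇒ {m2}
  P completes σ.
Run σ = ⟨bb⟩ on Q: start {n0}
  [1] b ⇒ {n1}
  [2] b ⇒ ∅ (Q stuck)

bb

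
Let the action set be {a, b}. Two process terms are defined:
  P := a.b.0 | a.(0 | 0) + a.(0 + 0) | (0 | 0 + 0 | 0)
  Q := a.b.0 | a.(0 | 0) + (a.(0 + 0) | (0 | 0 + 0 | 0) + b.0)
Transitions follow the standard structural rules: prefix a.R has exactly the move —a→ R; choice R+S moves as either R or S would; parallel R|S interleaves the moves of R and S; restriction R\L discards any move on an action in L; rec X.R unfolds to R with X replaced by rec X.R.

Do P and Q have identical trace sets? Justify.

trace-distinct — witness ⟨b⟩

P's transition system — 7 states:
  u0 = a.b.0 | a.(0 | 0) + a.(0 + 0) | (0 | 0 + 0 | 0) has moves --a--▸ u1, --a--▸ u2, --a--▸ u3
  u1 = (0 + 0) | (0 | 0 + 0 | 0) has moves ·
  u2 = a.b.0 | (0 | 0) has moves --a--▸ u4
  u3 = b.0 | a.(0 | 0) has moves --a--▸ u4, --b--▸ u5
  u4 = b.0 | (0 | 0) has moves --b--▸ u6
  u5 = 0 | a.(0 | 0) has moves --a--▸ u6
  u6 = 0 | (0 | 0) has moves ·
Q's transition system — 8 states:
  v0 = a.b.0 | a.(0 | 0) + (a.(0 + 0) | (0 | 0 + 0 | 0) + b.0) has moves --a--▸ v1, --a--▸ v2, --a--▸ v3, --b--▸ v4
  v1 = (0 + 0) | (0 | 0 + 0 | 0) has moves ·
  v2 = a.b.0 | (0 | 0) has moves --a--▸ v5
  v3 = b.0 | a.(0 | 0) has moves --a--▸ v5, --b--▸ v6
  v4 = 0 has moves ·
  v5 = b.0 | (0 | 0) has moves --b--▸ v7
  v6 = 0 | a.(0 | 0) has moves --a--▸ v7
  v7 = 0 | (0 | 0) has moves ·
Run σ = ⟨b⟩ on Q: start {v0}
  [1] b ⇒ {v4}
  — Q admits the full trace.
Run σ = ⟨b⟩ on P: start {u0}
  [1] b ⇒ no successor for P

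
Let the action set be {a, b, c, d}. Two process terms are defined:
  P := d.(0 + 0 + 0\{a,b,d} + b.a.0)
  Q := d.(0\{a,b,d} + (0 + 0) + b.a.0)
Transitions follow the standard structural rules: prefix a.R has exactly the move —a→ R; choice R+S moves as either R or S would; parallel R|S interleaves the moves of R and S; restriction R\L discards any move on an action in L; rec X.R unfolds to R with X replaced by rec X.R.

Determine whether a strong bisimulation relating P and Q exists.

Reachable graph of P (4 states):
  p0 = d.(0 + 0 + 0\{a,b,d} + b.a.0) ⊢ ··d··> p1
  p1 = 0 + 0 + 0\{a,b,d} + b.a.0 ⊢ ··b··> p2
  p2 = a.0 ⊢ ··a··> p3
  p3 = 0 ⊢ deadlocked
Reachable graph of Q (4 states):
  q0 = d.(0\{a,b,d} + (0 + 0) + b.a.0) ⊢ ··d··> q1
  q1 = 0\{a,b,d} + (0 + 0) + b.a.0 ⊢ ··b··> q2
  q2 = a.0 ⊢ ··a··> q3
  q3 = 0 ⊢ deadlocked
Coarsest stable partition (strong bisimilarity classes):
  B0 = {p0, q0}
  B1 = {p1, q1}
  B2 = {p2, q2}
  B3 = {p3, q3}
p0 ∈ B0, q0 ∈ B0 → same block

bisimilar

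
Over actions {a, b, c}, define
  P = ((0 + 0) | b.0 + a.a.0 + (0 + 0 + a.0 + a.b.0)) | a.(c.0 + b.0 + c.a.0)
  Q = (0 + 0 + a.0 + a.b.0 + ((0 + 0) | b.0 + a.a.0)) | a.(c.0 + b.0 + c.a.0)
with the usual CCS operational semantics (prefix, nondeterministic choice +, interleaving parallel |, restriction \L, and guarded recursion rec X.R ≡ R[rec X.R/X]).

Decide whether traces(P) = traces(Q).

YES

Reachable graph of P (20 states):
  m0 = ((0 + 0) | b.0 + a.a.0 + (0 + 0 + a.0 + a.b.0)) | a.(c.0 + b.0 + c.a.0) → --a--▸ m1, --a--▸ m2, --a--▸ m3, --a--▸ m4, --b--▸ m5
  m1 = ((0 + 0) | b.0 + a.a.0 + (0 + 0 + a.0 + a.b.0)) | (c.0 + b.0 + c.a.0) → --a--▸ m6, --a--▸ m7, --a--▸ m8, --b--▸ m10, --b--▸ m9, --c--▸ m11, --c--▸ m9
  m2 = 0 | a.(c.0 + b.0 + c.a.0) → --a--▸ m6
  m3 = a.0 | a.(c.0 + b.0 + c.a.0) → --a--▸ m2, --a--▸ m7
  m4 = b.0 | a.(c.0 + b.0 + c.a.0) → --a--▸ m8, --b--▸ m2
  m5 = (0 + 0) | 0 | a.(c.0 + b.0 + c.a.0) → --a--▸ m10
  m6 = 0 | (c.0 + b.0 + c.a.0) → --b--▸ m12, --c--▸ m12, --c--▸ m13
  m7 = a.0 | (c.0 + b.0 + c.a.0) → --a--▸ m6, --b--▸ m14, --c--▸ m14, --c--▸ m15
  m8 = b.0 | (c.0 + b.0 + c.a.0) → --b--▸ m16, --b--▸ m6, --c--▸ m16, --c--▸ m17
  m9 = ((0 + 0) | b.0 + a.a.0 + (0 + 0 + a.0 + a.b.0)) | 0 → --a--▸ m12, --a--▸ m14, --a--▸ m16, --b--▸ m18
  m10 = (0 + 0) | 0 | (c.0 + b.0 + c.a.0) → --b--▸ m18, --c--▸ m18, --c--▸ m19
  m11 = ((0 + 0) | b.0 + a.a.0 + (0 + 0 + a.0 + a.b.0)) | a.0 → --a--▸ m13, --a--▸ m15, --a--▸ m17, --a--▸ m9, --b--▸ m19
  m12 = 0 | 0 → ∅
  m13 = 0 | a.0 → --a--▸ m12
  m14 = a.0 | 0 → --a--▸ m12
  m15 = a.0 | a.0 → --a--▸ m13, --a--▸ m14
  m16 = b.0 | 0 → --b--▸ m12
  m17 = b.0 | a.0 → --a--▸ m16, --b--▸ m13
  m18 = (0 + 0) | 0 | 0 → ∅
  m19 = (0 + 0) | 0 | a.0 → --a--▸ m18
Reachable graph of Q (20 states):
  n0 = (0 + 0 + a.0 + a.b.0 + ((0 + 0) | b.0 + a.a.0)) | a.(c.0 + b.0 + c.a.0) → --a--▸ n1, --a--▸ n2, --a--▸ n3, --a--▸ n4, --b--▸ n5
  n1 = (0 + 0 + a.0 + a.b.0 + ((0 + 0) | b.0 + a.a.0)) | (c.0 + b.0 + c.a.0) → --a--▸ n6, --a--▸ n7, --a--▸ n8, --b--▸ n10, --b--▸ n9, --c--▸ n11, --c--▸ n9
  n2 = 0 | a.(c.0 + b.0 + c.a.0) → --a--▸ n6
  n3 = a.0 | a.(c.0 + b.0 + c.a.0) → --a--▸ n2, --a--▸ n7
  n4 = b.0 | a.(c.0 + b.0 + c.a.0) → --a--▸ n8, --b--▸ n2
  n5 = (0 + 0) | 0 | a.(c.0 + b.0 + c.a.0) → --a--▸ n10
  n6 = 0 | (c.0 + b.0 + c.a.0) → --b--▸ n12, --c--▸ n12, --c--▸ n13
  n7 = a.0 | (c.0 + b.0 + c.a.0) → --a--▸ n6, --b--▸ n14, --c--▸ n14, --c--▸ n15
  n8 = b.0 | (c.0 + b.0 + c.a.0) → --b--▸ n16, --b--▸ n6, --c--▸ n16, --c--▸ n17
  n9 = (0 + 0 + a.0 + a.b.0 + ((0 + 0) | b.0 + a.a.0)) | 0 → --a--▸ n12, --a--▸ n14, --a--▸ n16, --b--▸ n18
  n10 = (0 + 0) | 0 | (c.0 + b.0 + c.a.0) → --b--▸ n18, --c--▸ n18, --c--▸ n19
  n11 = (0 + 0 + a.0 + a.b.0 + ((0 + 0) | b.0 + a.a.0)) | a.0 → --a--▸ n13, --a--▸ n15, --a--▸ n17, --a--▸ n9, --b--▸ n19
  n12 = 0 | 0 → ∅
  n13 = 0 | a.0 → --a--▸ n12
  n14 = a.0 | 0 → --a--▸ n12
  n15 = a.0 | a.0 → --a--▸ n13, --a--▸ n14
  n16 = b.0 | 0 → --b--▸ n12
  n17 = b.0 | a.0 → --a--▸ n16, --b--▸ n13
  n18 = (0 + 0) | 0 | 0 → ∅
  n19 = (0 + 0) | 0 | a.0 → --a--▸ n18
Coarsest stable partition (strong bisimilarity classes):
  B0 = {m0, n0}
  B1 = {m1, n1}
  B2 = {m7, n7}
  B3 = {m15, n15}
  B4 = {m13, m14, m19, n13, n14, n19}
  B5 = {m12, m18, n12, n18}
  B6 = {m10, m6, n10, n6}
  B7 = {m9, n9}
  B8 = {m16, n16}
  B9 = {m11, n11}
  B10 = {m17, n17}
  B11 = {m8, n8}
  B12 = {m4, n4}
  B13 = {m2, m5, n2, n5}
  B14 = {m3, n3}
m0 ∈ B0, n0 ∈ B0 → same block
Bisimilar ⇒ trace-equivalent.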